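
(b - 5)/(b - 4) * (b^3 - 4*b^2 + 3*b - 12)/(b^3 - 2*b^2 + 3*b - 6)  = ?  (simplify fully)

(b - 5)/(b - 2)

Factor: b^3 - 4*b^2 + 3*b - 12 = (b^2 + 3)*(b - 4);  b^3 - 2*b^2 + 3*b - 6 = (b - 2)*(b^2 + 3)
Cancel the common factors (b^2 + 3), (b - 4).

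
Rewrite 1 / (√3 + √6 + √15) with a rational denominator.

(-√30 - √15 + 2*√6 + 3*√3)/6

Group as (√6 + √15) + √3; multiply by (√6 + √15) - √3, then rationalise the remaining surd.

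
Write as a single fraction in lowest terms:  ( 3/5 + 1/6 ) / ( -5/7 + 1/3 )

Numerator: 3/5 + 1/6 = 23/30
Denominator: -5/7 + 1/3 = -8/21
Divide: (23/30) · (-21/8) = -161/80

-161/80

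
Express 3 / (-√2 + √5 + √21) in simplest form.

Group as (√5 + √21) - √2; multiply by (√5 + √21) + √2, then rationalise the remaining surd.

(-9*√5 - √210 + 12*√2 + 7*√21)/26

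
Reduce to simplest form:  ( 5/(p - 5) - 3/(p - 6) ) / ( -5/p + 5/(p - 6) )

(2*p^2 - 15*p)/(30*p - 150)

Numerator: 5/(p - 5) - 3/(p - 6) = (2*p - 15)/(p^2 - 11*p + 30)
Denominator: -5/p + 5/(p - 6) = 30/(p^2 - 6*p)
Divide: ((2*p - 15)/(p^2 - 11*p + 30)) · (p^2/30 - p/5) = (2*p^2 - 15*p)/(30*p - 150)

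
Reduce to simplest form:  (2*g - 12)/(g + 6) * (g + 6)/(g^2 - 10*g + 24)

2/(g - 4)

Factor: 2*g - 12 = 2*(g - 6);  g^2 - 10*g + 24 = (g - 4)*(g - 6)
Cancel the common factors (g - 6), (g + 6).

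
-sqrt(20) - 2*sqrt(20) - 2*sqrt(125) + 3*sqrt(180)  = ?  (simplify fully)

2*sqrt(5)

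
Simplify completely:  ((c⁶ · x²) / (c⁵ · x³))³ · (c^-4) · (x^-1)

Inside the bracket: c¹ · (x^-1)
Raise to the power 3: c³ · (x^-3)
Multiply by (c^-4) · (x^-1): add exponents.

1/(c*x⁴)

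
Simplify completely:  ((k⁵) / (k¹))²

k⁸

Inside the bracket: k⁴
Raise to the power 2: k⁸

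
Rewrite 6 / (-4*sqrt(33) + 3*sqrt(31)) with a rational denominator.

(-8*sqrt(33) - 6*sqrt(31))/83

Multiply numerator and denominator by 3*sqrt(31) + 4*sqrt(33).
Denominator becomes -249; numerator becomes 18*sqrt(31) + 24*sqrt(33).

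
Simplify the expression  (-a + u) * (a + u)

Pair the conjugate factors: (u+a)(u-a) = -a^2 + u^2.

-a^2 + u^2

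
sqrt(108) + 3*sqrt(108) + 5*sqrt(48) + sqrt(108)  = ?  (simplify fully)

50*sqrt(3)

sqrt(108) = 6*sqrt(3); 3*sqrt(108) = 18*sqrt(3); 5*sqrt(48) = 20*sqrt(3); sqrt(108) = 6*sqrt(3)
Combine: (6 + 18 + 20 + 6)·sqrt(3) = 50*sqrt(3)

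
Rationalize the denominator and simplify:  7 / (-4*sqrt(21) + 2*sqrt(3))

Multiply numerator and denominator by 2*sqrt(3) + 4*sqrt(21).
Denominator becomes -324; numerator becomes 14*sqrt(3) + 28*sqrt(21).

(-14*sqrt(21) - 7*sqrt(3))/162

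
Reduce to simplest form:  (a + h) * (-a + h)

(h+a)(h-a) = -a^2 + h^2.

-a^2 + h^2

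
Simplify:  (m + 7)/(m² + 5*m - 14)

1/(m - 2)

Factor: m² + 5*m - 14 = (m + 7)·(m - 2)
Cancel the common factor (m + 7).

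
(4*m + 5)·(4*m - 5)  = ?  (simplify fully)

16*m² - 25

(4*m)^2 - (5)^2 = 16*m² - 25.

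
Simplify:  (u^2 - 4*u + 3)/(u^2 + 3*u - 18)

Factor: u^2 - 4*u + 3 = (u - 1)*(u - 3);  u^2 + 3*u - 18 = (u - 3)*(u + 6)
Cancel the common factor (u - 3).

(u - 1)/(u + 6)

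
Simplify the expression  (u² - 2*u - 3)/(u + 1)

u - 3

Factor: u² - 2*u - 3 = (u - 3)·(u + 1)
Cancel the common factor (u + 1).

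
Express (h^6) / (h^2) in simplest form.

Quotient: h^4

h^4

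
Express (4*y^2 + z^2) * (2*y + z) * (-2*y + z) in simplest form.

(z+(2*y))(z-(2*y)) = -4*y^2 + z^2; continue pairing.

-16*y^4 + z^4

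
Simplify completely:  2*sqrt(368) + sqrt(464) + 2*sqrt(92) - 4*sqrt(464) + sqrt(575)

-12*sqrt(29) + 17*sqrt(23)

2*sqrt(368) = 8*sqrt(23); sqrt(464) = 4*sqrt(29); 2*sqrt(92) = 4*sqrt(23); 4*sqrt(464) = 16*sqrt(29); sqrt(575) = 5*sqrt(23)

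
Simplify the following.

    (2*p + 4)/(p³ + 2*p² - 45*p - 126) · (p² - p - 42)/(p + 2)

Factor: 2*p + 4 = 2·(p + 2);  p³ + 2*p² - 45*p - 126 = (p + 6)·(p - 7)·(p + 3);  p² - p - 42 = (p + 6)·(p - 7)
Cancel the common factors (p - 7), (p + 6), (p + 2).

2/(p + 3)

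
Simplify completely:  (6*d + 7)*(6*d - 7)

Difference of squares with P = 6*d, Q = 7.

36*d^2 - 49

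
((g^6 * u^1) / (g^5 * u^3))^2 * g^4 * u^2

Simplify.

Inside the bracket: g^1 * (u^-2)
Raise to the power 2: g^2 * (u^-4)
Multiply by g^4 * u^2: add exponents.

g^6/u^2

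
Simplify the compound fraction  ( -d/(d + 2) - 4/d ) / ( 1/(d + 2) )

Numerator: -d/(d + 2) - 4/d = (-d² - 4*d - 8)/(d² + 2*d)
Denominator: 1/(d + 2) = 1/(d + 2)
Divide: ((-d² - 4*d - 8)/(d² + 2*d)) · (d + 2) = (-d² - 4*d - 8)/d

(-d² - 4*d - 8)/d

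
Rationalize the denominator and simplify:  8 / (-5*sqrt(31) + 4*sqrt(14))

(-40*sqrt(31) - 32*sqrt(14))/551

Multiply numerator and denominator by 4*sqrt(14) + 5*sqrt(31).
Denominator becomes -551; numerator becomes 32*sqrt(14) + 40*sqrt(31).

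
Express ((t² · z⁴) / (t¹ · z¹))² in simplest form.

t²*z⁶

Inside the bracket: t¹ · z³
Raise to the power 2: t² · z⁶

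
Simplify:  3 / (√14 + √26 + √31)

(-12*√2821 + 27*√31 + 57*√26 + 129*√14)/1375

Group as (√14 + √31) + √26; multiply by (√14 + √31) - √26, then rationalise the remaining surd.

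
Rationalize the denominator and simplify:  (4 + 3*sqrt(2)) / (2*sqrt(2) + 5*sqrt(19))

Multiply numerator and denominator by -5*sqrt(19) + 2*sqrt(2).
Denominator becomes -467; numerator becomes -15*sqrt(38) - 20*sqrt(19) + 8*sqrt(2) + 12.

(-12 - 8*sqrt(2) + 20*sqrt(19) + 15*sqrt(38))/467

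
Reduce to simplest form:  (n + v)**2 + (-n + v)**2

Write as f(v,n) + f(v,-n) and expand.

2*n**2 + 2*v**2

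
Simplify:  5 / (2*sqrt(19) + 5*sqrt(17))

(-10*sqrt(19) + 25*sqrt(17))/349

Multiply numerator and denominator by -2*sqrt(19) + 5*sqrt(17).
Denominator becomes 349; numerator becomes -10*sqrt(19) + 25*sqrt(17).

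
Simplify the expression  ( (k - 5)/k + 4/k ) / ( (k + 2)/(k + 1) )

(k**2 - 1)/(k**2 + 2*k)

Numerator: (k - 5)/k + 4/k = (k - 1)/k
Denominator: (k + 2)/(k + 1) = (k + 2)/(k + 1)
Divide: ((k - 1)/k) · ((k + 1)/(k + 2)) = (k**2 - 1)/(k**2 + 2*k)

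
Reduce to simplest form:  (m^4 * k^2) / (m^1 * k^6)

m^3/k^4

Quotient: m^3 * (k^-4)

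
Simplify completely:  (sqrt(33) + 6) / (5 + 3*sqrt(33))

Multiply numerator and denominator by -3*sqrt(33) + 5.
Denominator becomes -272; numerator becomes -13*sqrt(33) - 69.

(69 + 13*sqrt(33))/272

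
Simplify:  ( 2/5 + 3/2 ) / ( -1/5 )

-19/2

Numerator: 2/5 + 3/2 = 19/10
Denominator: -1/5 = -1/5
Divide: (19/10) · (-5) = -19/2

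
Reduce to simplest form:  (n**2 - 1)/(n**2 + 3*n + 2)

Factor: n**2 - 1 = (n + 1)*(n - 1);  n**2 + 3*n + 2 = (n + 2)*(n + 1)
Cancel the common factor (n + 1).

(n - 1)/(n + 2)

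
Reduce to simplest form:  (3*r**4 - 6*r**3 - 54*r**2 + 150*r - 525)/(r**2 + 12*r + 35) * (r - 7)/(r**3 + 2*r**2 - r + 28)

(3*r**2 - 36*r + 105)/(r**2 + 11*r + 28)

Factor: 3*r**4 - 6*r**3 - 54*r**2 + 150*r - 525 = 3*(r + 5)*(r - 5)*(r**2 - 2*r + 7);  r**2 + 12*r + 35 = (r + 7)*(r + 5);  r**3 + 2*r**2 - r + 28 = (r**2 - 2*r + 7)*(r + 4)
Cancel the common factors (r**2 - 2*r + 7), (r + 5).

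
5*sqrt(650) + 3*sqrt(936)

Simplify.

43*sqrt(26)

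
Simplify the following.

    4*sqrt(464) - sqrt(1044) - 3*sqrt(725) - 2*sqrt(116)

-9*sqrt(29)

4*sqrt(464) = 16*sqrt(29); sqrt(1044) = 6*sqrt(29); 3*sqrt(725) = 15*sqrt(29); 2*sqrt(116) = 4*sqrt(29)
Combine: (16 - 6 - 15 - 4)·sqrt(29) = -9*sqrt(29)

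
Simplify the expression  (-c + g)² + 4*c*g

(c + g)²

Expanding gives c² + 2*c*g + g², a perfect square.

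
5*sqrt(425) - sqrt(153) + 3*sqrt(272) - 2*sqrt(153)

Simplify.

5*sqrt(425) = 25*sqrt(17); sqrt(153) = 3*sqrt(17); 3*sqrt(272) = 12*sqrt(17); 2*sqrt(153) = 6*sqrt(17)
Combine: (25 - 3 + 12 - 6)·sqrt(17) = 28*sqrt(17)

28*sqrt(17)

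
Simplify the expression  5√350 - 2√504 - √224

5√350 = 25*√14; 2√504 = 12*√14; √224 = 4*√14
Combine: (25 - 12 - 4)·√14 = 9*√14

9*√14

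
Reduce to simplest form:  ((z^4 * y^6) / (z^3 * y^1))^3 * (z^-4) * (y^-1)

y^14/z

Inside the bracket: z^1 * y^5
Raise to the power 3: z^3 * y^15
Multiply by (z^-4) * (y^-1): add exponents.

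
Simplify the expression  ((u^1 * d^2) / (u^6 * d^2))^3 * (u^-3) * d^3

d^3/u^18

Inside the bracket: (u^-5)
Raise to the power 3: (u^-15)
Multiply by (u^-3) * d^3: add exponents.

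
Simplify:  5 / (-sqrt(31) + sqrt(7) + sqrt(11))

(65*sqrt(31) + 135*sqrt(11) + 175*sqrt(7) + 10*sqrt(2387))/139

Group as (sqrt(7) + sqrt(11)) - sqrt(31); multiply by (sqrt(7) + sqrt(11)) + sqrt(31), then rationalise the remaining surd.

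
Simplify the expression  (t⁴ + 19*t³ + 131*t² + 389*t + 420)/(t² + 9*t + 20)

t² + 10*t + 21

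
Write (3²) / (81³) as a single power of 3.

3² = 3^2; 81³ = 3^12
Combine exponents: 3^(-10)

3^(-10)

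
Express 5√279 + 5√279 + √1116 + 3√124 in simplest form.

42*√31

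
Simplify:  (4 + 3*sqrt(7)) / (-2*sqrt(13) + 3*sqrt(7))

(8*sqrt(13) + 12*sqrt(7) + 6*sqrt(91) + 63)/11

Multiply numerator and denominator by 2*sqrt(13) + 3*sqrt(7).
Denominator becomes 11; numerator becomes 8*sqrt(13) + 12*sqrt(7) + 6*sqrt(91) + 63.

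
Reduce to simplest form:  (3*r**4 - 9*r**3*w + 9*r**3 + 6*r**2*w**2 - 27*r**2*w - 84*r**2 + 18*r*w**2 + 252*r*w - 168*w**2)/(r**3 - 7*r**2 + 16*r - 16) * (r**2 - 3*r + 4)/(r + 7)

3*r**2 - 9*r*w + 6*w**2

Factor: 3*r**4 - 9*r**3*w + 9*r**3 + 6*r**2*w**2 - 27*r**2*w - 84*r**2 + 18*r*w**2 + 252*r*w - 168*w**2 = 3*(r + 7)*(r - 2*w)*(r - 4)*(r - w);  r**3 - 7*r**2 + 16*r - 16 = (r - 4)*(r**2 - 3*r + 4)
Cancel the common factors (r**2 - 3*r + 4), (r - 4), (r + 7).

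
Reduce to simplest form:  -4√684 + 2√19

-22*√19

4√684 = 24*√19; 2√19 = 2*√19
Combine: (-24 + 2)·√19 = -22*√19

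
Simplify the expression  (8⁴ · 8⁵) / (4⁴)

2^19

8⁴ = 2^12; 8⁵ = 2^15; 4⁴ = 2^8
Combine exponents: 2^19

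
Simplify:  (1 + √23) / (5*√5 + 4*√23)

Multiply numerator and denominator by -5*√5 + 4*√23.
Denominator becomes 243; numerator becomes -5*√115 - 5*√5 + 4*√23 + 92.

(-5*√115 - 5*√5 + 4*√23 + 92)/243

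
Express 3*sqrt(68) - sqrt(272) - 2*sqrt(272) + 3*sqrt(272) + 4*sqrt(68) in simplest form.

3*sqrt(68) = 6*sqrt(17); sqrt(272) = 4*sqrt(17); 2*sqrt(272) = 8*sqrt(17); 3*sqrt(272) = 12*sqrt(17); 4*sqrt(68) = 8*sqrt(17)
Combine: (6 - 4 - 8 + 12 + 8)·sqrt(17) = 14*sqrt(17)

14*sqrt(17)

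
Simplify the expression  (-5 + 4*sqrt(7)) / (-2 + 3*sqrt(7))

(-7*sqrt(7) + 74)/59

Multiply numerator and denominator by -3*sqrt(7) - 2.
Denominator becomes -59; numerator becomes -74 + 7*sqrt(7).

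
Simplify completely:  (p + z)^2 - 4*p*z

Expand the square and combine the 4*p*z term.

(p - z)^2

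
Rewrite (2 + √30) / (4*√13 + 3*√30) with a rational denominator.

(-2*√390 - 4*√13 + 3*√30 + 45)/31

Multiply numerator and denominator by -4*√13 + 3*√30.
Denominator becomes 62; numerator becomes -4*√390 - 8*√13 + 6*√30 + 90.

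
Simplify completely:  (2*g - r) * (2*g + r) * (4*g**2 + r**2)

Pair the conjugate factors: ((2*g)+r)((2*g)-r) = 4*g**2 - r**2, then repeat with the next factor.

16*g**4 - r**4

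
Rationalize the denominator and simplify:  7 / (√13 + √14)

Multiply numerator and denominator by -√14 + √13.
Denominator becomes -1; numerator becomes -7*√14 + 7*√13.

-7*√13 + 7*√14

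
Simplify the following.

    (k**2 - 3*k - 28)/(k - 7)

Factor: k**2 - 3*k - 28 = (k - 7)*(k + 4)
Cancel the common factor (k - 7).

k + 4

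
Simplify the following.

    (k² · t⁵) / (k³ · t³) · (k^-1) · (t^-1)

t/k²

Quotient: (k^-1) · t²
Multiply by (k^-1) · (t^-1): add exponents.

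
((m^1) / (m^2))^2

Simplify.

Inside the bracket: (m^-1)
Raise to the power 2: (m^-2)

m^(-2)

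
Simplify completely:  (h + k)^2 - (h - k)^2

4*h*k

Only the odd-power cross terms survive.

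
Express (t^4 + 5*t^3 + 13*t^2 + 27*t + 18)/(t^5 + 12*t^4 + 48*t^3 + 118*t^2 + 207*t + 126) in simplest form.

Factor: t^4 + 5*t^3 + 13*t^2 + 27*t + 18 = (t + 3)*(t^2 + t + 6)*(t + 1);  t^5 + 12*t^4 + 48*t^3 + 118*t^2 + 207*t + 126 = (t + 1)*(t + 3)*(t + 7)*(t^2 + t + 6)
Cancel the common factors (t^2 + t + 6), (t + 1), (t + 3).

1/(t + 7)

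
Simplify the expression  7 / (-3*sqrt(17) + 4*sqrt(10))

3*sqrt(17) + 4*sqrt(10)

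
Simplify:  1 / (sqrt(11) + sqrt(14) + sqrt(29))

(-sqrt(4466) - 2*sqrt(29) + 13*sqrt(14) + 16*sqrt(11))/300

Group as (sqrt(11) + sqrt(29)) + sqrt(14); multiply by (sqrt(11) + sqrt(29)) - sqrt(14), then rationalise the remaining surd.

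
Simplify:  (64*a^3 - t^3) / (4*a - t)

16*a^2 + 4*a*t + t^2

Apply the difference-of-cubes factorisation and cancel (4*a - t).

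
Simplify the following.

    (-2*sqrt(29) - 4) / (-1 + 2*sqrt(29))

Multiply numerator and denominator by -2*sqrt(29) - 1.
Denominator becomes -115; numerator becomes 10*sqrt(29) + 120.

(-24 - 2*sqrt(29))/23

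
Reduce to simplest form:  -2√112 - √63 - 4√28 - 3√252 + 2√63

2√112 = 8*√7; √63 = 3*√7; 4√28 = 8*√7; 3√252 = 18*√7; 2√63 = 6*√7
Combine: (-8 - 3 - 8 - 18 + 6)·√7 = -31*√7

-31*√7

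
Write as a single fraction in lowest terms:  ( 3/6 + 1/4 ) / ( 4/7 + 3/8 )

42/53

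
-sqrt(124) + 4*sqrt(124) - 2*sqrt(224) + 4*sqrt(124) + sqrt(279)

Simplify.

-8*sqrt(14) + 17*sqrt(31)

sqrt(124) = 2*sqrt(31); 4*sqrt(124) = 8*sqrt(31); 2*sqrt(224) = 8*sqrt(14); 4*sqrt(124) = 8*sqrt(31); sqrt(279) = 3*sqrt(31)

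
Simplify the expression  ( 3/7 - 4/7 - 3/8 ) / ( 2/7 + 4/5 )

Numerator: 3/7 - 4/7 - 3/8 = -29/56
Denominator: 2/7 + 4/5 = 38/35
Divide: (-29/56) · (35/38) = -145/304

-145/304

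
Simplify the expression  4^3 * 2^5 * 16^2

2^19

4^3 = 2^6; 2^5 = 2^5; 16^2 = 2^8
Combine exponents: 2^19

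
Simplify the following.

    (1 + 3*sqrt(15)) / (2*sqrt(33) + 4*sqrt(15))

Multiply numerator and denominator by -2*sqrt(33) + 4*sqrt(15).
Denominator becomes 108; numerator becomes -18*sqrt(55) - 2*sqrt(33) + 4*sqrt(15) + 180.

(-9*sqrt(55) - sqrt(33) + 2*sqrt(15) + 90)/54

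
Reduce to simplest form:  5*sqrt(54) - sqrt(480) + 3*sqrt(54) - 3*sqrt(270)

5*sqrt(54) = 15*sqrt(6); sqrt(480) = 4*sqrt(30); 3*sqrt(54) = 9*sqrt(6); 3*sqrt(270) = 9*sqrt(30)

-13*sqrt(30) + 24*sqrt(6)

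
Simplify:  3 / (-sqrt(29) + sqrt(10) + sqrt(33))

(-21*sqrt(29) + 9*sqrt(33) + 78*sqrt(10) + 3*sqrt(9570))/562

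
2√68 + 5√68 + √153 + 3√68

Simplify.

23*√17

2√68 = 4*√17; 5√68 = 10*√17; √153 = 3*√17; 3√68 = 6*√17
Combine: (4 + 10 + 3 + 6)·√17 = 23*√17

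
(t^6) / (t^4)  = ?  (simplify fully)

t^2

Quotient: t^2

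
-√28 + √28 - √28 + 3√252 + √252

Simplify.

22*√7

√28 = 2*√7; √28 = 2*√7; √28 = 2*√7; 3√252 = 18*√7; √252 = 6*√7
Combine: (-2 + 2 - 2 + 18 + 6)·√7 = 22*√7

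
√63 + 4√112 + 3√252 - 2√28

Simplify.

33*√7

√63 = 3*√7; 4√112 = 16*√7; 3√252 = 18*√7; 2√28 = 4*√7
Combine: (3 + 16 + 18 - 4)·√7 = 33*√7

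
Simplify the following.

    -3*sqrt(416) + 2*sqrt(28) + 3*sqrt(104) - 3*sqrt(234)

-15*sqrt(26) + 4*sqrt(7)

3*sqrt(416) = 12*sqrt(26); 2*sqrt(28) = 4*sqrt(7); 3*sqrt(104) = 6*sqrt(26); 3*sqrt(234) = 9*sqrt(26)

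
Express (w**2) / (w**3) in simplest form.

Quotient: (w**-1)

1/w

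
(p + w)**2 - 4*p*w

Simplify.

(p - w)**2

Expanding gives p**2 - 2*p*w + w**2, a perfect square.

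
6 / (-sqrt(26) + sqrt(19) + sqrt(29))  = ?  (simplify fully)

Group as (sqrt(19) + sqrt(29)) - sqrt(26); multiply by (sqrt(19) + sqrt(29)) + sqrt(26), then rationalise the remaining surd.

(-33*sqrt(26) + 24*sqrt(29) + 54*sqrt(19) + 3*sqrt(14326))/430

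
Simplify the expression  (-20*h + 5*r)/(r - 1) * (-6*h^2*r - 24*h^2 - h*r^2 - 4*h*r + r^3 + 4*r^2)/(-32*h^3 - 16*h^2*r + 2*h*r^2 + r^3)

(-15*h*r - 60*h + 5*r^2 + 20*r)/(4*h*r - 4*h + r^2 - r)

Factor: -20*h + 5*r = 5*(-4*h + r);  -6*h^2*r - 24*h^2 - h*r^2 - 4*h*r + r^3 + 4*r^2 = (-3*h + r)*(2*h + r)*(r + 4);  -32*h^3 - 16*h^2*r + 2*h*r^2 + r^3 = (4*h + r)*(2*h + r)*(-4*h + r)
Cancel the common factors (-4*h + r), (2*h + r).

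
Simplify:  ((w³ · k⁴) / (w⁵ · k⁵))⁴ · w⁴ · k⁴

Inside the bracket: (w^-2) · (k^-1)
Raise to the power 4: (w^-8) · (k^-4)
Multiply by w⁴ · k⁴: add exponents.

w^(-4)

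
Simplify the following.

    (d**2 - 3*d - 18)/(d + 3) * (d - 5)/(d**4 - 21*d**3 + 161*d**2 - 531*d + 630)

Factor: d**2 - 3*d - 18 = (d - 6)*(d + 3);  d**4 - 21*d**3 + 161*d**2 - 531*d + 630 = (d - 5)*(d - 7)*(d - 6)*(d - 3)
Cancel the common factors (d + 3), (d - 5), (d - 6).

1/(d**2 - 10*d + 21)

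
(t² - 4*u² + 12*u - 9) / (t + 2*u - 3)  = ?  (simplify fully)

Factor t^2 - (2*u - 3)^2 and cancel (t + 2*u - 3).

t - 2*u + 3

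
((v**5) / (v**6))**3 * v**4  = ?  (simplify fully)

v

Inside the bracket: (v**-1)
Raise to the power 3: (v**-3)
Multiply by v**4: add exponents.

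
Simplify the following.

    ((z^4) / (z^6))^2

z^(-4)

Inside the bracket: (z^-2)
Raise to the power 2: (z^-4)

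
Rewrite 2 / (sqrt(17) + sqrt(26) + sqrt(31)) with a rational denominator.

Group as (sqrt(17) + sqrt(26)) + sqrt(31); multiply by (sqrt(17) + sqrt(26)) - sqrt(31), then rationalise the remaining surd.

(-sqrt(13702) + 6*sqrt(31) + 11*sqrt(26) + 20*sqrt(17))/406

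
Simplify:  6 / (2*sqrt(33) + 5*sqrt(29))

(-12*sqrt(33) + 30*sqrt(29))/593

Multiply numerator and denominator by -2*sqrt(33) + 5*sqrt(29).
Denominator becomes 593; numerator becomes -12*sqrt(33) + 30*sqrt(29).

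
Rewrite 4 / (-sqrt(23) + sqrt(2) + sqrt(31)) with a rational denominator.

Group as (sqrt(2) + sqrt(31)) - sqrt(23); multiply by (sqrt(2) + sqrt(31)) + sqrt(23), then rationalise the remaining surd.

(-10*sqrt(23) - 6*sqrt(31) + 52*sqrt(2) + 2*sqrt(1426))/37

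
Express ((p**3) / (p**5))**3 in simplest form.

p**(-6)

Inside the bracket: (p**-2)
Raise to the power 3: (p**-6)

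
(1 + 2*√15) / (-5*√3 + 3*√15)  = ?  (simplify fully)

Multiply numerator and denominator by 5*√3 + 3*√15.
Denominator becomes 60; numerator becomes 5*√3 + 3*√15 + 30*√5 + 90.

(5*√3 + 3*√15 + 30*√5 + 90)/60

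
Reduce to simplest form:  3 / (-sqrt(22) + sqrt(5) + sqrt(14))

(9*sqrt(22) + 39*sqrt(14) + 93*sqrt(5) + 12*sqrt(385))/271

Group as (sqrt(5) + sqrt(14)) - sqrt(22); multiply by (sqrt(5) + sqrt(14)) + sqrt(22), then rationalise the remaining surd.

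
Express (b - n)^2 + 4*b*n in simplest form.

Expand the square and combine the 4*b*n term.

(b + n)^2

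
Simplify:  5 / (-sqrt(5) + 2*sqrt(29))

Multiply numerator and denominator by sqrt(5) + 2*sqrt(29).
Denominator becomes 111; numerator becomes 5*sqrt(5) + 10*sqrt(29).

(5*sqrt(5) + 10*sqrt(29))/111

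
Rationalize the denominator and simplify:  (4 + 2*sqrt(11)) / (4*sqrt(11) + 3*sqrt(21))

(-88 - 16*sqrt(11) + 12*sqrt(21) + 6*sqrt(231))/13

Multiply numerator and denominator by -3*sqrt(21) + 4*sqrt(11).
Denominator becomes -13; numerator becomes -6*sqrt(231) - 12*sqrt(21) + 16*sqrt(11) + 88.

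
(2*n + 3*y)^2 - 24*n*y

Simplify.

(2*n - 3*y)^2

Expanding gives 4*n^2 - 12*n*y + 9*y^2, a perfect square.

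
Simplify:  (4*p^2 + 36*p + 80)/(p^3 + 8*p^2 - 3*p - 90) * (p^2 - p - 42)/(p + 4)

Factor: 4*p^2 + 36*p + 80 = 4*(p + 4)*(p + 5);  p^3 + 8*p^2 - 3*p - 90 = (p - 3)*(p + 6)*(p + 5);  p^2 - p - 42 = (p + 6)*(p - 7)
Cancel the common factors (p + 5), (p + 6), (p + 4).

(4*p - 28)/(p - 3)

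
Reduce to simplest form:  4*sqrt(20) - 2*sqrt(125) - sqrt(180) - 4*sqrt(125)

-28*sqrt(5)

4*sqrt(20) = 8*sqrt(5); 2*sqrt(125) = 10*sqrt(5); sqrt(180) = 6*sqrt(5); 4*sqrt(125) = 20*sqrt(5)
Combine: (8 - 10 - 6 - 20)·sqrt(5) = -28*sqrt(5)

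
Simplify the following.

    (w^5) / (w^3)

w^2

Quotient: w^2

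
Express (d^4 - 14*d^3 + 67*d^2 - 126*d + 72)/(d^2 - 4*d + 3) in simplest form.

Factor: d^4 - 14*d^3 + 67*d^2 - 126*d + 72 = (d - 1)*(d - 4)*(d - 3)*(d - 6);  d^2 - 4*d + 3 = (d - 3)*(d - 1)
Cancel the common factors (d - 3), (d - 1).

d^2 - 10*d + 24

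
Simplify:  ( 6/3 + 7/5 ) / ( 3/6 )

Numerator: 6/3 + 7/5 = 17/5
Denominator: 3/6 = 1/2
Divide: (17/5) · (2) = 34/5

34/5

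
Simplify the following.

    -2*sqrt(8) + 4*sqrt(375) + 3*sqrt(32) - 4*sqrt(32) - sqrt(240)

-8*sqrt(2) + 16*sqrt(15)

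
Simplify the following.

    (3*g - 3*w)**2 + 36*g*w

Expanding gives 9*g**2 + 18*g*w + 9*w**2, a perfect square.

9*(g + w)**2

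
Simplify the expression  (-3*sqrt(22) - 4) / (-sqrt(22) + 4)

(8*sqrt(22) + 41)/3

Multiply numerator and denominator by 4 + sqrt(22).
Denominator becomes -6; numerator becomes -82 - 16*sqrt(22).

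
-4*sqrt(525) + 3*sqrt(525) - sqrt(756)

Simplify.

4*sqrt(525) = 20*sqrt(21); 3*sqrt(525) = 15*sqrt(21); sqrt(756) = 6*sqrt(21)
Combine: (-20 + 15 - 6)·sqrt(21) = -11*sqrt(21)

-11*sqrt(21)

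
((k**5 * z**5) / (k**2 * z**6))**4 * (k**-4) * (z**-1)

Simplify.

Inside the bracket: k**3 * (z**-1)
Raise to the power 4: k**12 * (z**-4)
Multiply by (k**-4) * (z**-1): add exponents.

k**8/z**5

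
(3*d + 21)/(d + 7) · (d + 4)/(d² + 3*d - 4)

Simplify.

Factor: 3*d + 21 = 3·(d + 7);  d² + 3*d - 4 = (d + 4)·(d - 1)
Cancel the common factors (d + 7), (d + 4).

3/(d - 1)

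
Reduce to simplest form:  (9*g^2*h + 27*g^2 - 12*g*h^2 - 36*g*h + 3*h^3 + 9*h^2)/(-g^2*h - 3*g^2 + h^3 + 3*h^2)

(-9*g + 3*h)/(g + h)

Factor: 9*g^2*h + 27*g^2 - 12*g*h^2 - 36*g*h + 3*h^3 + 9*h^2 = 3*(-3*g + h)*(h + 3)*(-g + h);  -g^2*h - 3*g^2 + h^3 + 3*h^2 = (h + 3)*(-g + h)*(g + h)
Cancel the common factors (h + 3), (-g + h).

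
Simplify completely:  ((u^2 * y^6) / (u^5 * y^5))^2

Inside the bracket: (u^-3) * y^1
Raise to the power 2: (u^-6) * y^2

y^2/u^6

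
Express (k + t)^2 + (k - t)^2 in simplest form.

Write as f(k,t) + f(k,-t) and expand.

2*k^2 + 2*t^2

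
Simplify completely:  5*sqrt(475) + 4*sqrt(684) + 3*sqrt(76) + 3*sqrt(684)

73*sqrt(19)

5*sqrt(475) = 25*sqrt(19); 4*sqrt(684) = 24*sqrt(19); 3*sqrt(76) = 6*sqrt(19); 3*sqrt(684) = 18*sqrt(19)
Combine: (25 + 24 + 6 + 18)·sqrt(19) = 73*sqrt(19)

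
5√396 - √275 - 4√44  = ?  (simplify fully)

17*√11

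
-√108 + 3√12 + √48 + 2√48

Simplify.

√108 = 6*√3; 3√12 = 6*√3; √48 = 4*√3; 2√48 = 8*√3
Combine: (-6 + 6 + 4 + 8)·√3 = 12*√3

12*√3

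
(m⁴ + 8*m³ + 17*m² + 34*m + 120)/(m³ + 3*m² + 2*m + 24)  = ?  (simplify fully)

m + 5

Factor: m⁴ + 8*m³ + 17*m² + 34*m + 120 = (m² - m + 6)·(m + 4)·(m + 5);  m³ + 3*m² + 2*m + 24 = (m + 4)·(m² - m + 6)
Cancel the common factors (m² - m + 6), (m + 4).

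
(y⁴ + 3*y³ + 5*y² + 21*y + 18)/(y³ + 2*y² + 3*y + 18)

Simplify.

y + 1

Factor: y⁴ + 3*y³ + 5*y² + 21*y + 18 = (y + 3)·(y² - y + 6)·(y + 1);  y³ + 2*y² + 3*y + 18 = (y + 3)·(y² - y + 6)
Cancel the common factors (y² - y + 6), (y + 3).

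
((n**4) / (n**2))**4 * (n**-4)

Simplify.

Inside the bracket: n**2
Raise to the power 4: n**8
Multiply by (n**-4): add exponents.

n**4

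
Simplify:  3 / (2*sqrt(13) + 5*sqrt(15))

(-6*sqrt(13) + 15*sqrt(15))/323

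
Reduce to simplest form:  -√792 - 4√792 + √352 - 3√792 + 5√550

-19*√22

√792 = 6*√22; 4√792 = 24*√22; √352 = 4*√22; 3√792 = 18*√22; 5√550 = 25*√22
Combine: (-6 - 24 + 4 - 18 + 25)·√22 = -19*√22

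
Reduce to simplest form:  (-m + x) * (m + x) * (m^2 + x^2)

-m^4 + x^4

Pair the conjugate factors: (x+m)(x-m) = -m^2 + x^2, then repeat with the next factor.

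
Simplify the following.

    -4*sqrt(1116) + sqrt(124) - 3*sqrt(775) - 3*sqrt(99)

-37*sqrt(31) - 9*sqrt(11)

4*sqrt(1116) = 24*sqrt(31); sqrt(124) = 2*sqrt(31); 3*sqrt(775) = 15*sqrt(31); 3*sqrt(99) = 9*sqrt(11)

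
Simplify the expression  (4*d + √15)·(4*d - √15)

Difference of squares with P = 4*d, Q = √15.

16*d² - 15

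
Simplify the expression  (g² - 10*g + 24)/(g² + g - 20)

Factor: g² - 10*g + 24 = (g - 4)·(g - 6);  g² + g - 20 = (g - 4)·(g + 5)
Cancel the common factor (g - 4).

(g - 6)/(g + 5)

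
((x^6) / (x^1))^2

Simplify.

x^10

Inside the bracket: x^5
Raise to the power 2: x^10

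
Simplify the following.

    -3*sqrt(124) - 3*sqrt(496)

3*sqrt(124) = 6*sqrt(31); 3*sqrt(496) = 12*sqrt(31)
Combine: (-6 - 12)·sqrt(31) = -18*sqrt(31)

-18*sqrt(31)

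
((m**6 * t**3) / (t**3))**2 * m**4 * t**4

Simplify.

m**16*t**4

Inside the bracket: m**6
Raise to the power 2: m**12
Multiply by m**4 * t**4: add exponents.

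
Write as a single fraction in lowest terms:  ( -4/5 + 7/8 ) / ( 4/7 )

21/160

Numerator: -4/5 + 7/8 = 3/40
Denominator: 4/7 = 4/7
Divide: (3/40) · (7/4) = 21/160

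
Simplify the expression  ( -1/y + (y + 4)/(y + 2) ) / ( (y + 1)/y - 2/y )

Numerator: -1/y + (y + 4)/(y + 2) = (y^2 + 3*y - 2)/(y^2 + 2*y)
Denominator: (y + 1)/y - 2/y = (y - 1)/y
Divide: ((y^2 + 3*y - 2)/(y^2 + 2*y)) · (y/(y - 1)) = (y^2 + 3*y - 2)/(y^2 + y - 2)

(y^2 + 3*y - 2)/(y^2 + y - 2)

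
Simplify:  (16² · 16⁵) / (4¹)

2^26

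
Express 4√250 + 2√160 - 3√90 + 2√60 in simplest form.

4*√15 + 19*√10

4√250 = 20*√10; 2√160 = 8*√10; 3√90 = 9*√10; 2√60 = 4*√15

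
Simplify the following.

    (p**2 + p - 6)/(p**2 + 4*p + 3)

(p - 2)/(p + 1)

Factor: p**2 + p - 6 = (p - 2)*(p + 3);  p**2 + 4*p + 3 = (p + 3)*(p + 1)
Cancel the common factor (p + 3).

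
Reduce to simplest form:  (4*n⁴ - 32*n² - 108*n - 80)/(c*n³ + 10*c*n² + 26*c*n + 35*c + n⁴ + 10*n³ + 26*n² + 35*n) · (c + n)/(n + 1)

Factor: 4*n⁴ - 32*n² - 108*n - 80 = 4·(n - 4)·(n² + 3*n + 5)·(n + 1);  c*n³ + 10*c*n² + 26*c*n + 35*c + n⁴ + 10*n³ + 26*n² + 35*n = (n + 7)·(n² + 3*n + 5)·(c + n)
Cancel the common factors (n² + 3*n + 5), (c + n), (n + 1).

(4*n - 16)/(n + 7)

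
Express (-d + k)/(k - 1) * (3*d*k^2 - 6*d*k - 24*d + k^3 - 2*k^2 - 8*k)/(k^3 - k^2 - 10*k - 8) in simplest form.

(-3*d^2 + 2*d*k + k^2)/(k^2 - 1)

Factor: 3*d*k^2 - 6*d*k - 24*d + k^3 - 2*k^2 - 8*k = (k - 4)*(k + 2)*(3*d + k);  k^3 - k^2 - 10*k - 8 = (k + 1)*(k + 2)*(k - 4)
Cancel the common factors (k + 2), (k - 4).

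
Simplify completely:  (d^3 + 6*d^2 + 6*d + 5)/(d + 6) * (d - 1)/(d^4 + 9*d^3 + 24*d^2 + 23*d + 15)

(d - 1)/(d^2 + 9*d + 18)

Factor: d^3 + 6*d^2 + 6*d + 5 = (d^2 + d + 1)*(d + 5);  d^4 + 9*d^3 + 24*d^2 + 23*d + 15 = (d + 3)*(d^2 + d + 1)*(d + 5)
Cancel the common factors (d^2 + d + 1), (d + 5).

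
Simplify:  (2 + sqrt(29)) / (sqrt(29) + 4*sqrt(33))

(-29 - 2*sqrt(29) + 8*sqrt(33) + 4*sqrt(957))/499

Multiply numerator and denominator by -4*sqrt(33) + sqrt(29).
Denominator becomes -499; numerator becomes -4*sqrt(957) - 8*sqrt(33) + 2*sqrt(29) + 29.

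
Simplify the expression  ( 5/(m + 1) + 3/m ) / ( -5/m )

(-8*m - 3)/(5*m + 5)

Numerator: 5/(m + 1) + 3/m = (8*m + 3)/(m^2 + m)
Denominator: -5/m = -5/m
Divide: ((8*m + 3)/(m^2 + m)) · (-m/5) = (-8*m - 3)/(5*m + 5)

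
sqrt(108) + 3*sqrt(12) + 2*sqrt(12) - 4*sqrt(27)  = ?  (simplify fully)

4*sqrt(3)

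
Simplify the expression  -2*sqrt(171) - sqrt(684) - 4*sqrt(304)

-28*sqrt(19)

2*sqrt(171) = 6*sqrt(19); sqrt(684) = 6*sqrt(19); 4*sqrt(304) = 16*sqrt(19)
Combine: (-6 - 6 - 16)·sqrt(19) = -28*sqrt(19)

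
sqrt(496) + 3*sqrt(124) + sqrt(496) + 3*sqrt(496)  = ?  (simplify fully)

26*sqrt(31)

sqrt(496) = 4*sqrt(31); 3*sqrt(124) = 6*sqrt(31); sqrt(496) = 4*sqrt(31); 3*sqrt(496) = 12*sqrt(31)
Combine: (4 + 6 + 4 + 12)·sqrt(31) = 26*sqrt(31)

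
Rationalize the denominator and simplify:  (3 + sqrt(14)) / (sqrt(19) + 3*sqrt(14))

(-sqrt(266) - 3*sqrt(19) + 9*sqrt(14) + 42)/107

Multiply numerator and denominator by -sqrt(19) + 3*sqrt(14).
Denominator becomes 107; numerator becomes -sqrt(266) - 3*sqrt(19) + 9*sqrt(14) + 42.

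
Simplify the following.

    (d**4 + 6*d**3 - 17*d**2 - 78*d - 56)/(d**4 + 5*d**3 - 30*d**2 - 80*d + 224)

Factor: d**4 + 6*d**3 - 17*d**2 - 78*d - 56 = (d + 7)*(d - 4)*(d + 2)*(d + 1);  d**4 + 5*d**3 - 30*d**2 - 80*d + 224 = (d + 7)*(d - 2)*(d + 4)*(d - 4)
Cancel the common factors (d - 4), (d + 7).

(d**2 + 3*d + 2)/(d**2 + 2*d - 8)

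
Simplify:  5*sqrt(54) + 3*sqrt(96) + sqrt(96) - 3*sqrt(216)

13*sqrt(6)

5*sqrt(54) = 15*sqrt(6); 3*sqrt(96) = 12*sqrt(6); sqrt(96) = 4*sqrt(6); 3*sqrt(216) = 18*sqrt(6)
Combine: (15 + 12 + 4 - 18)·sqrt(6) = 13*sqrt(6)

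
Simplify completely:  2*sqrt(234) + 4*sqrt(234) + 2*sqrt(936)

30*sqrt(26)

2*sqrt(234) = 6*sqrt(26); 4*sqrt(234) = 12*sqrt(26); 2*sqrt(936) = 12*sqrt(26)
Combine: (6 + 12 + 12)·sqrt(26) = 30*sqrt(26)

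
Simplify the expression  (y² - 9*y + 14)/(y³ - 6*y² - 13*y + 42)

1/(y + 3)

Factor: y² - 9*y + 14 = (y - 7)·(y - 2);  y³ - 6*y² - 13*y + 42 = (y - 7)·(y + 3)·(y - 2)
Cancel the common factors (y - 2), (y - 7).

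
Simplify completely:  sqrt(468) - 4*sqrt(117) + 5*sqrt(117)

sqrt(468) = 6*sqrt(13); 4*sqrt(117) = 12*sqrt(13); 5*sqrt(117) = 15*sqrt(13)
Combine: (6 - 12 + 15)·sqrt(13) = 9*sqrt(13)

9*sqrt(13)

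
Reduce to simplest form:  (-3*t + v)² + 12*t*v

(3*t + v)²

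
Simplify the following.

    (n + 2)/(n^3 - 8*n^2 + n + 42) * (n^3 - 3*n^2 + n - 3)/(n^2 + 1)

1/(n - 7)

Factor: n^3 - 8*n^2 + n + 42 = (n - 7)*(n + 2)*(n - 3);  n^3 - 3*n^2 + n - 3 = (n^2 + 1)*(n - 3)
Cancel the common factors (n^2 + 1), (n + 2), (n - 3).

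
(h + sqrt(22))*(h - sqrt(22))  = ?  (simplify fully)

h^2 - 22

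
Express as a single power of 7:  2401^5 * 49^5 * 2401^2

2401^5 = 7^20; 49^5 = 7^10; 2401^2 = 7^8
Combine exponents: 7^38

7^38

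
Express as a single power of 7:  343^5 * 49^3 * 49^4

7^29

343^5 = 7^15; 49^3 = 7^6; 49^4 = 7^8
Combine exponents: 7^29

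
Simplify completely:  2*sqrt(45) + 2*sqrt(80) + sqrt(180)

2*sqrt(45) = 6*sqrt(5); 2*sqrt(80) = 8*sqrt(5); sqrt(180) = 6*sqrt(5)
Combine: (6 + 8 + 6)·sqrt(5) = 20*sqrt(5)

20*sqrt(5)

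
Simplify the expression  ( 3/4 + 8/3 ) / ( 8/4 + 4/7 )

287/216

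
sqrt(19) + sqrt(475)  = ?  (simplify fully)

6*sqrt(19)

sqrt(19) = sqrt(19); sqrt(475) = 5*sqrt(19)
Combine: (1 + 5)·sqrt(19) = 6*sqrt(19)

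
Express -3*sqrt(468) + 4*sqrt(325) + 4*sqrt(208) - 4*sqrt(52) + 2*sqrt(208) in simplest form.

18*sqrt(13)

3*sqrt(468) = 18*sqrt(13); 4*sqrt(325) = 20*sqrt(13); 4*sqrt(208) = 16*sqrt(13); 4*sqrt(52) = 8*sqrt(13); 2*sqrt(208) = 8*sqrt(13)
Combine: (-18 + 20 + 16 - 8 + 8)·sqrt(13) = 18*sqrt(13)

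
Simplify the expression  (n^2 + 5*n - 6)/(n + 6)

Factor: n^2 + 5*n - 6 = (n + 6)*(n - 1)
Cancel the common factor (n + 6).

n - 1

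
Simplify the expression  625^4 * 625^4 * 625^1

625^4 = 5^16; 625^4 = 5^16; 625^1 = 5^4
Combine exponents: 5^36

5^36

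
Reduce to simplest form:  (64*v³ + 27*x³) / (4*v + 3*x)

16*v² - 12*v*x + 9*x²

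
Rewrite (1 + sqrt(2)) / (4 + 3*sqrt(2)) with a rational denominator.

(-sqrt(2) + 2)/2

Multiply numerator and denominator by -3*sqrt(2) + 4.
Denominator becomes -2; numerator becomes -2 + sqrt(2).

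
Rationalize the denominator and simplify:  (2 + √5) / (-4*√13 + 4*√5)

Multiply numerator and denominator by 4*√5 + 4*√13.
Denominator becomes -128; numerator becomes 8*√5 + 20 + 8*√13 + 4*√65.

(-√65 - 2*√13 - 5 - 2*√5)/32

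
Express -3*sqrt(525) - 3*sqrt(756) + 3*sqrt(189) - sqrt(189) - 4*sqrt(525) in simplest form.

-47*sqrt(21)

3*sqrt(525) = 15*sqrt(21); 3*sqrt(756) = 18*sqrt(21); 3*sqrt(189) = 9*sqrt(21); sqrt(189) = 3*sqrt(21); 4*sqrt(525) = 20*sqrt(21)
Combine: (-15 - 18 + 9 - 3 - 20)·sqrt(21) = -47*sqrt(21)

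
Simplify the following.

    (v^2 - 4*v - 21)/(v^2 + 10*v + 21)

(v - 7)/(v + 7)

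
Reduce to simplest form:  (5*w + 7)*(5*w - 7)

25*w^2 - 49

(5*w)^2 - (7)^2 = 25*w^2 - 49.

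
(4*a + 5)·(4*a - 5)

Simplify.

Difference of squares with P = 4*a, Q = 5.

16*a² - 25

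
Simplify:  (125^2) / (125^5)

5^(-9)

125^2 = 5^6; 125^5 = 5^15
Combine exponents: 5^(-9)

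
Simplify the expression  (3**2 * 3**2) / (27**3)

3**(-5)

3**2 = 3**2; 3**2 = 3**2; 27**3 = 3**9
Combine exponents: 3**(-5)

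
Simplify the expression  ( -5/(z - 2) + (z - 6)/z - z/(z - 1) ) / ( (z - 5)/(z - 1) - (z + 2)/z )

Numerator: -5/(z - 2) + (z - 6)/z - z/(z - 1) = (-12*z**2 + 25*z - 12)/(z**3 - 3*z**2 + 2*z)
Denominator: (z - 5)/(z - 1) - (z + 2)/z = (-6*z + 2)/(z**2 - z)
Divide: ((-12*z**2 + 25*z - 12)/(z**3 - 3*z**2 + 2*z)) · ((z**2 - z)/(-6*z + 2)) = (12*z**2 - 25*z + 12)/(6*z**2 - 14*z + 4)

(12*z**2 - 25*z + 12)/(6*z**2 - 14*z + 4)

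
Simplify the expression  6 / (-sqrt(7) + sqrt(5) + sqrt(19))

Group as (sqrt(5) + sqrt(19)) - sqrt(7); multiply by (sqrt(5) + sqrt(19)) + sqrt(7), then rationalise the remaining surd.

(-102*sqrt(7) - 42*sqrt(19) + 126*sqrt(5) + 12*sqrt(665))/91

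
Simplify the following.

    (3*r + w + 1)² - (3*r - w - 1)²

12*r*(w + 1)

Only the odd-power cross terms survive.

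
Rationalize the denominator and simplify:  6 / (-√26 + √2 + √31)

Group as (√2 + √31) - √26; multiply by (√2 + √31) + √26, then rationalise the remaining surd.

(-42*√26 - 18*√31 + 330*√2 + 24*√403)/199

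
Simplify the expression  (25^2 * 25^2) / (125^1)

25^2 = 5^4; 25^2 = 5^4; 125^1 = 5^3
Combine exponents: 5^5

5^5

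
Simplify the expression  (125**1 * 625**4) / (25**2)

5**15

125**1 = 5**3; 625**4 = 5**16; 25**2 = 5**4
Combine exponents: 5**15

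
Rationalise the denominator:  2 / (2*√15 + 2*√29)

Multiply numerator and denominator by -2*√15 + 2*√29.
Denominator becomes 56; numerator becomes -4*√15 + 4*√29.

(-√15 + √29)/14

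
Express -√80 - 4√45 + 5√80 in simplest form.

4*√5

√80 = 4*√5; 4√45 = 12*√5; 5√80 = 20*√5
Combine: (-4 - 12 + 20)·√5 = 4*√5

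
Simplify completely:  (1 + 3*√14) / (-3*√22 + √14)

Multiply numerator and denominator by √14 + 3*√22.
Denominator becomes -184; numerator becomes √14 + 3*√22 + 42 + 18*√77.

(-18*√77 - 42 - 3*√22 - √14)/184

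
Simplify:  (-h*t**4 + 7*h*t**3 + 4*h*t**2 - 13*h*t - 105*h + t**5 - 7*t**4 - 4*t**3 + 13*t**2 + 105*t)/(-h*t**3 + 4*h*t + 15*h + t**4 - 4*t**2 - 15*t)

Factor: -h*t**4 + 7*h*t**3 + 4*h*t**2 - 13*h*t - 105*h + t**5 - 7*t**4 - 4*t**3 + 13*t**2 + 105*t = (t**2 + 3*t + 5)*(-h + t)*(t - 3)*(t - 7);  -h*t**3 + 4*h*t + 15*h + t**4 - 4*t**2 - 15*t = (t**2 + 3*t + 5)*(-h + t)*(t - 3)
Cancel the common factors (t**2 + 3*t + 5), (t - 3), (-h + t).

t - 7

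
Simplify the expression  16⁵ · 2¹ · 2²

2^23

16⁵ = 2^20; 2¹ = 2^1; 2² = 2^2
Combine exponents: 2^23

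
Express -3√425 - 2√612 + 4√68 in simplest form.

3√425 = 15*√17; 2√612 = 12*√17; 4√68 = 8*√17
Combine: (-15 - 12 + 8)·√17 = -19*√17

-19*√17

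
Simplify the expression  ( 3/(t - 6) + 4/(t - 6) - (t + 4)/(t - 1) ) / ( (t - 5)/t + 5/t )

Numerator: 3/(t - 6) + 4/(t - 6) - (t + 4)/(t - 1) = (-t² + 9*t + 17)/(t² - 7*t + 6)
Denominator: (t - 5)/t + 5/t = 1
Divide: ((-t² + 9*t + 17)/(t² - 7*t + 6)) · (1) = (-t² + 9*t + 17)/(t² - 7*t + 6)

(-t² + 9*t + 17)/(t² - 7*t + 6)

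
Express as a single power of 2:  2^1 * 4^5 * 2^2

2^13

2^1 = 2^1; 4^5 = 2^10; 2^2 = 2^2
Combine exponents: 2^13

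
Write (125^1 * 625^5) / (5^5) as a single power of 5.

5^18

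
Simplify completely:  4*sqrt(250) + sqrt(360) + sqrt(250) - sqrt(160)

4*sqrt(250) = 20*sqrt(10); sqrt(360) = 6*sqrt(10); sqrt(250) = 5*sqrt(10); sqrt(160) = 4*sqrt(10)
Combine: (20 + 6 + 5 - 4)·sqrt(10) = 27*sqrt(10)

27*sqrt(10)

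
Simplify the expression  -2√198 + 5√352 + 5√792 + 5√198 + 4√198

2√198 = 6*√22; 5√352 = 20*√22; 5√792 = 30*√22; 5√198 = 15*√22; 4√198 = 12*√22
Combine: (-6 + 20 + 30 + 15 + 12)·√22 = 71*√22

71*√22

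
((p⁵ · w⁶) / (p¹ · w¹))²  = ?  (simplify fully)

Inside the bracket: p⁴ · w⁵
Raise to the power 2: p⁸ · w^10

p⁸*w^10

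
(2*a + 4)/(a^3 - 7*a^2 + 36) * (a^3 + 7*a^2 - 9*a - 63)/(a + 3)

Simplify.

(2*a + 14)/(a - 6)

Factor: 2*a + 4 = 2*(a + 2);  a^3 - 7*a^2 + 36 = (a + 2)*(a - 6)*(a - 3);  a^3 + 7*a^2 - 9*a - 63 = (a + 3)*(a + 7)*(a - 3)
Cancel the common factors (a + 3), (a - 3), (a + 2).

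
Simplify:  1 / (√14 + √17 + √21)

(-7*√102 + 5*√21 + 9*√17 + 12*√14)/426

Group as (√14 + √17) + √21; multiply by (√14 + √17) - √21, then rationalise the remaining surd.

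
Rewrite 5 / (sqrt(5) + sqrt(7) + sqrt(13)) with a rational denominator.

Group as (sqrt(5) + sqrt(7)) + sqrt(13); multiply by (sqrt(5) + sqrt(7)) - sqrt(13), then rationalise the remaining surd.

(-10*sqrt(455) - 5*sqrt(13) + 55*sqrt(7) + 75*sqrt(5))/139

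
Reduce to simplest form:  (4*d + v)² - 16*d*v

Expand the square and combine the 16*d*v term.

(4*d - v)²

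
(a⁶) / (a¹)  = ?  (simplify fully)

Quotient: a⁵

a⁵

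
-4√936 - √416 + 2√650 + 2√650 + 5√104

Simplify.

2*√26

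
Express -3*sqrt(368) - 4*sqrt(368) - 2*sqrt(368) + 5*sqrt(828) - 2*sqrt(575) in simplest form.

-16*sqrt(23)

3*sqrt(368) = 12*sqrt(23); 4*sqrt(368) = 16*sqrt(23); 2*sqrt(368) = 8*sqrt(23); 5*sqrt(828) = 30*sqrt(23); 2*sqrt(575) = 10*sqrt(23)
Combine: (-12 - 16 - 8 + 30 - 10)·sqrt(23) = -16*sqrt(23)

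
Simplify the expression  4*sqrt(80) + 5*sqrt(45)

4*sqrt(80) = 16*sqrt(5); 5*sqrt(45) = 15*sqrt(5)
Combine: (16 + 15)·sqrt(5) = 31*sqrt(5)

31*sqrt(5)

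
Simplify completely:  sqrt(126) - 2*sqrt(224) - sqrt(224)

sqrt(126) = 3*sqrt(14); 2*sqrt(224) = 8*sqrt(14); sqrt(224) = 4*sqrt(14)
Combine: (3 - 8 - 4)·sqrt(14) = -9*sqrt(14)

-9*sqrt(14)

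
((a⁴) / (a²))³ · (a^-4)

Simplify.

a²

Inside the bracket: a²
Raise to the power 3: a⁶
Multiply by (a^-4): add exponents.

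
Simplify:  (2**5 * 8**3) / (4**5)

2**4

2**5 = 2**5; 8**3 = 2**9; 4**5 = 2**10
Combine exponents: 2**4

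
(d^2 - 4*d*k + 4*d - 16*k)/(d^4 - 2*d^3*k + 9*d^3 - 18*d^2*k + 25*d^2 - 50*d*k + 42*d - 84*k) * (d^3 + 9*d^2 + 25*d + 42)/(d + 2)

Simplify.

(d^2 - 4*d*k + 4*d - 16*k)/(d^2 - 2*d*k + 2*d - 4*k)

Factor: d^2 - 4*d*k + 4*d - 16*k = (d + 4)*(d - 4*k);  d^4 - 2*d^3*k + 9*d^3 - 18*d^2*k + 25*d^2 - 50*d*k + 42*d - 84*k = (d^2 + 3*d + 7)*(d + 6)*(d - 2*k);  d^3 + 9*d^2 + 25*d + 42 = (d + 6)*(d^2 + 3*d + 7)
Cancel the common factors (d^2 + 3*d + 7), (d + 6).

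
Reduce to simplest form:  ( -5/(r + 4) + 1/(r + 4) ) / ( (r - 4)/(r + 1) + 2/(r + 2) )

(-4*r^2 - 12*r - 8)/(r^3 + 4*r^2 - 6*r - 24)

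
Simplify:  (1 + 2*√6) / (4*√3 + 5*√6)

Multiply numerator and denominator by -4*√3 + 5*√6.
Denominator becomes 102; numerator becomes -24*√2 - 4*√3 + 5*√6 + 60.

(-24*√2 - 4*√3 + 5*√6 + 60)/102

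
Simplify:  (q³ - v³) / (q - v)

q^3 - v^3 = (q - v)(q² + q*v + v²).

q² + q*v + v²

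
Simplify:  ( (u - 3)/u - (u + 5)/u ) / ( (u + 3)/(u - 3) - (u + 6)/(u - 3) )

Numerator: (u - 3)/u - (u + 5)/u = -8/u
Denominator: (u + 3)/(u - 3) - (u + 6)/(u - 3) = -3/(u - 3)
Divide: (-8/u) · (-u/3 + 1) = (8*u - 24)/(3*u)

(8*u - 24)/(3*u)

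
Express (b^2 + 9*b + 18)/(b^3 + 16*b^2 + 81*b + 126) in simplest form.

Factor: b^2 + 9*b + 18 = (b + 3)*(b + 6);  b^3 + 16*b^2 + 81*b + 126 = (b + 3)*(b + 7)*(b + 6)
Cancel the common factors (b + 3), (b + 6).

1/(b + 7)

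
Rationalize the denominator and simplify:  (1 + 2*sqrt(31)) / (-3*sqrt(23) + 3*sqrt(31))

(sqrt(23) + sqrt(31) + 2*sqrt(713) + 62)/24

Multiply numerator and denominator by 3*sqrt(23) + 3*sqrt(31).
Denominator becomes 72; numerator becomes 3*sqrt(23) + 3*sqrt(31) + 6*sqrt(713) + 186.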